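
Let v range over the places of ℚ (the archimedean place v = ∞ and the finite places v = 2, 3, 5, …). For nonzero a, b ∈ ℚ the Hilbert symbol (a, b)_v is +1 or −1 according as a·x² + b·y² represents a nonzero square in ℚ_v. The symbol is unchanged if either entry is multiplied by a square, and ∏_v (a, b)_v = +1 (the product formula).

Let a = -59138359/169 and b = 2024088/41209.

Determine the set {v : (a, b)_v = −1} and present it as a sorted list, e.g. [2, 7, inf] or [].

(a, b) ≡ (-204631, 4182) mod (ℚ^×)²; places V = {2, 3, 7, 11, 13, 17, 23, 29, 31, 41, ∞}.
(a,b)_2: α=0, β=3; u≡1, v≡3 (mod 8); ε(u)ε(v)=0·1, αω(v)=0·1, βω(u)=3·0; sum ≡ 0  ⇒  +1.
(a,b)_41: α=1, u≡29; β=1, v≡1 (mod 41); (29|41)=-1, (1|41)=+1; sign (−1)^0·-1^1·+1^1 = -1.
(a,b)_23: α=1, u≡18; β=0, v≡17 (mod 23); (18|23)=+1, (17|23)=-1; sign (−1)^0·+1^0·-1^1 = -1.
(a,b)_∞: sgn(-204631)=−, sgn(4182)=+, so +1.
(a,b)_11: α=0, u≡7; β=2, v≡10 (mod 11); (7|11)=-1, (10|11)=-1; sign (−1)^0·-1^2·-1^0 = +1.
(a,b)_13: α=-2, u≡6; β=0, v≡12 (mod 13); (6|13)=-1, (12|13)=+1; sign (−1)^0·-1^0·+1^-2 = +1.
(a,b)_29: α=0, u≡16; β=-2, v≡6 (mod 29); (16|29)=+1, (6|29)=+1; sign (−1)^0·+1^-2·+1^0 = +1.
(a,b)_7: α=1, u≡5; β=-2, v≡3 (mod 7); (5|7)=-1, (3|7)=-1; sign (−1)^0·-1^-2·-1^1 = -1.
(a,b)_17: α=2, u≡2; β=1, v≡13 (mod 17); (2|17)=+1, (13|17)=+1; sign (−1)^0·+1^1·+1^2 = +1.
(a,b)_31: α=1, u≡28; β=0, v≡16 (mod 31); (28|31)=+1, (16|31)=+1; sign (−1)^0·+1^0·+1^1 = +1.
(a,b)_3: α=0, u≡2; β=1, v≡2 (mod 3); (2|3)=-1, (2|3)=-1; sign (−1)^0·-1^1·-1^0 = -1.
|Ram(-204631, 4182)| = 4, even; anisotropic at {3, 7, 23, 41}.

[3, 7, 23, 41]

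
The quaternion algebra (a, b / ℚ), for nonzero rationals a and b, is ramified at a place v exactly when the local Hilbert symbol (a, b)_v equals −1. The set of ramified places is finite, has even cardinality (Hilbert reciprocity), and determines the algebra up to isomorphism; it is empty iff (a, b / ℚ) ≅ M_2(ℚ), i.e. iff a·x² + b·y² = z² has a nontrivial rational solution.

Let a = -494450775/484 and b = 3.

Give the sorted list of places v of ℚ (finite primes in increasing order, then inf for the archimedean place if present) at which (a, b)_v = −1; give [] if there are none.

[7, 19, 31, 41]

Mod squares: a ≡ -2197559, b ≡ 3. Check v ∈ {∞, 2, 3, 5, 7, 11, 13, 19, 31, 41}.
v=19: a=19^1·(≡9), b=19^0·(≡3) mod 19; (9|19)=+1, (3|19)=-1; (−1)^{1·0·9}·(+1)^0·(-1)^1 = -1.
v=5: a=5^2·(≡1), b=5^0·(≡3) mod 5; (1|5)=+1, (3|5)=-1; (−1)^{2·0·2}·(+1)^0·(-1)^2 = +1.
v=11: a=11^-2·(≡7), b=11^0·(≡3) mod 11; (7|11)=-1, (3|11)=+1; (−1)^{-2·0·5}·(-1)^0·(+1)^-2 = +1.
v=31: a=31^1·(≡5), b=31^0·(≡3) mod 31; (5|31)=+1, (3|31)=-1; (−1)^{1·0·15}·(+1)^0·(-1)^1 = -1.
v=7: a=7^1·(≡6), b=7^0·(≡3) mod 7; (6|7)=-1, (3|7)=-1; (−1)^{1·0·3}·(-1)^0·(-1)^1 = -1.
v=∞: -2197559 < 0 and 3 > 0  ⇒  (a,b)_∞ = +1.
v=13: a=13^1·(≡12), b=13^0·(≡3) mod 13; (12|13)=+1, (3|13)=+1; (−1)^{1·0·6}·(+1)^0·(+1)^1 = +1.
v=2: v_2(a)=-2, v_2(b)=0; units ≡ 1, 3 (mod 8); ε·ε+αω+βω = 0·1+-2·1+0·0 ≡ 0  ⇒  (a,b)_2 = +1.
v=3: a=3^2·(≡1), b=3^1·(≡1) mod 3; (1|3)=+1, (1|3)=+1; (−1)^{2·1·1}·(+1)^1·(+1)^2 = +1.
v=41: a=41^1·(≡30), b=41^0·(≡3) mod 41; (30|41)=-1, (3|41)=-1; (−1)^{1·0·20}·(-1)^0·(-1)^1 = -1.
(-2197559, 3 / ℚ) ramifies at {7, 19, 31, 41}: a division algebra.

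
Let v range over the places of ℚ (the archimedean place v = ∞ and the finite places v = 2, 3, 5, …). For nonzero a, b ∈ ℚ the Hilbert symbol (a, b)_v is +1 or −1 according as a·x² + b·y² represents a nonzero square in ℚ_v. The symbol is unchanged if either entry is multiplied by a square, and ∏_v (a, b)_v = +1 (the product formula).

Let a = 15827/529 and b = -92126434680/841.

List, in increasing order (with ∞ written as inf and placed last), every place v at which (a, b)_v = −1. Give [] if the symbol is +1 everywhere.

[2, 5, 17, 19]

(a, b) ≡ (323, -144670) mod (ℚ^×)²; places V = {2, 3, 5, 7, 17, 19, 23, 29, 37, ∞}.
(a,b)_5: α=0, u≡3; β=1, v≡4 (mod 5); (3|5)=-1, (4|5)=+1; sign (−1)^0·-1^1·+1^0 = -1.
(a,b)_17: α=1, u≡15; β=1, v≡3 (mod 17); (15|17)=+1, (3|17)=-1; sign (−1)^0·+1^1·-1^1 = -1.
(a,b)_∞: sgn(323)=+, sgn(-144670)=−, so +1.
(a,b)_2: α=0, β=3; u≡3, v≡1 (mod 8); ε(u)ε(v)=1·0, αω(v)=0·0, βω(u)=3·1; sum ≡ 1  ⇒  -1.
(a,b)_3: α=0, u≡2; β=2, v≡2 (mod 3); (2|3)=-1, (2|3)=-1; sign (−1)^0·-1^2·-1^0 = +1.
(a,b)_19: α=1, u≡1; β=2, v≡10 (mod 19); (1|19)=+1, (10|19)=-1; sign (−1)^0·+1^2·-1^1 = -1.
(a,b)_37: α=0, u≡16; β=1, v≡11 (mod 37); (16|37)=+1, (11|37)=+1; sign (−1)^0·+1^1·+1^0 = +1.
(a,b)_23: α=-2, u≡3; β=1, v≡1 (mod 23); (3|23)=+1, (1|23)=+1; sign (−1)^0·+1^1·+1^-2 = +1.
(a,b)_7: α=2, u≡2; β=2, v≡3 (mod 7); (2|7)=+1, (3|7)=-1; sign (−1)^0·+1^2·-1^2 = +1.
(a,b)_29: α=0, u≡28; β=-2, v≡10 (mod 29); (28|29)=+1, (10|29)=-1; sign (−1)^0·+1^-2·-1^0 = +1.
(323, -144670 / ℚ) ramifies at {2, 5, 17, 19}: a division algebra.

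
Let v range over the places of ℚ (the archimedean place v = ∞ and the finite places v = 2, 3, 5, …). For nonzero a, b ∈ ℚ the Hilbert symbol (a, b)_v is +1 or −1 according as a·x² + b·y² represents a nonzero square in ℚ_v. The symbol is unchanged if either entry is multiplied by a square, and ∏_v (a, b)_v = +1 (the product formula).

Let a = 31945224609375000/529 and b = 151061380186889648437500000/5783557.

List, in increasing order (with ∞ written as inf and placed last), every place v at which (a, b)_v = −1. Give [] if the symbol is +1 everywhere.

(a, b) ≡ (2310, 1326) mod (ℚ^×)²; places V = {2, 3, 5, 7, 11, 13, 17, 23, 29, ∞}.
(a,b)_23: α=-2, u≡20; β=-2, v≡21 (mod 23); (20|23)=-1, (21|23)=-1; sign (−1)^0·-1^-2·-1^-2 = +1.
(a,b)_∞: sgn(2310)=+, sgn(1326)=+, so +1.
(a,b)_5: α=13, u≡2; β=18, v≡1 (mod 5); (2|5)=-1, (1|5)=+1; sign (−1)^0·-1^18·+1^13 = +1.
(a,b)_29: α=0, u≡17; β=-2, v≡26 (mod 29); (17|29)=-1, (26|29)=-1; sign (−1)^0·-1^-2·-1^0 = +1.
(a,b)_7: α=3, u≡2; β=4, v≡5 (mod 7); (2|7)=+1, (5|7)=-1; sign (−1)^0·+1^4·-1^3 = -1.
(a,b)_13: α=0, u≡3; β=-1, v≡11 (mod 13); (3|13)=+1, (11|13)=-1; sign (−1)^0·+1^-1·-1^0 = +1.
(a,b)_3: α=1, u≡2; β=1, v≡1 (mod 3); (2|3)=-1, (1|3)=+1; sign (−1)^1·-1^1·+1^1 = +1.
(a,b)_17: α=2, u≡15; β=5, v≡6 (mod 17); (15|17)=+1, (6|17)=-1; sign (−1)^0·+1^5·-1^2 = +1.
(a,b)_11: α=1, u≡4; β=2, v≡8 (mod 11); (4|11)=+1, (8|11)=-1; sign (−1)^0·+1^2·-1^1 = -1.
(a,b)_2: α=3, β=5; u≡3, v≡7 (mod 8); ε(u)ε(v)=1·1, αω(v)=3·0, βω(u)=5·1; sum ≡ 0  ⇒  +1.
|Ram(2310, 1326)| = 2, even; anisotropic at {7, 11}.

[7, 11]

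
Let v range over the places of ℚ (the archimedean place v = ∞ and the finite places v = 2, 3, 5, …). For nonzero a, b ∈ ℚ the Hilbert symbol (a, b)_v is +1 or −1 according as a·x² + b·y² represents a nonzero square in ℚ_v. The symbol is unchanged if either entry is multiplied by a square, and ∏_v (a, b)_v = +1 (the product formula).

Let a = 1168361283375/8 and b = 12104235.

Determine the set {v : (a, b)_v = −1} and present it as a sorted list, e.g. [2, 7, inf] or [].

[3, 5]

(a, b) ≡ (6270, 1235) mod (ℚ^×)²; places V = {2, 3, 5, 11, 13, 19, ∞}.
(a,b)_3: α=7, u≡2; β=4, v≡2 (mod 3); (2|3)=-1, (2|3)=-1; sign (−1)^0·-1^4·-1^7 = -1.
(a,b)_13: α=2, u≡12; β=1, v≡9 (mod 13); (12|13)=+1, (9|13)=+1; sign (−1)^0·+1^1·+1^2 = +1.
(a,b)_5: α=3, u≡4; β=1, v≡2 (mod 5); (4|5)=+1, (2|5)=-1; sign (−1)^0·+1^1·-1^3 = -1.
(a,b)_∞: sgn(6270)=+, sgn(1235)=+, so +1.
(a,b)_19: α=1, u≡4; β=1, v≡14 (mod 19); (4|19)=+1, (14|19)=-1; sign (−1)^1·+1^1·-1^1 = +1.
(a,b)_11: α=3, u≡1; β=2, v≡1 (mod 11); (1|11)=+1, (1|11)=+1; sign (−1)^0·+1^2·+1^3 = +1.
(a,b)_2: α=-3, β=0; u≡7, v≡3 (mod 8); ε(u)ε(v)=1·1, αω(v)=-3·1, βω(u)=0·0; sum ≡ 0  ⇒  +1.
|Ram(6270, 1235)| = 2, even; anisotropic at {3, 5}.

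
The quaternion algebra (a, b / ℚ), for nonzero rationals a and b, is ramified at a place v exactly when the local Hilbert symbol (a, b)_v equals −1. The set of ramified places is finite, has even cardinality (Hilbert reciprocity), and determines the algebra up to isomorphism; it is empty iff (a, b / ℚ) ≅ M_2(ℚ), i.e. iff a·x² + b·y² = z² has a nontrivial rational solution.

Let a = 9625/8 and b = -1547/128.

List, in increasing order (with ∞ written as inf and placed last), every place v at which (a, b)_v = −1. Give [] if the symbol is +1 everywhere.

Mod squares: a ≡ 770, b ≡ -3094. Check v ∈ {∞, 2, 5, 7, 11, 13, 17}.
v=17: a=17^0·(≡11), b=17^1·(≡5) mod 17; (11|17)=-1, (5|17)=-1; (−1)^{0·1·8}·(-1)^1·(-1)^0 = -1.
v=11: a=11^1·(≡9), b=11^0·(≡10) mod 11; (9|11)=+1, (10|11)=-1; (−1)^{1·0·5}·(+1)^0·(-1)^1 = -1.
v=5: a=5^3·(≡4), b=5^0·(≡1) mod 5; (4|5)=+1, (1|5)=+1; (−1)^{3·0·2}·(+1)^0·(+1)^3 = +1.
v=∞: 770 > 0 and -3094 < 0  ⇒  (a,b)_∞ = +1.
v=2: v_2(a)=-3, v_2(b)=-7; units ≡ 1, 5 (mod 8); ε·ε+αω+βω = 0·0+-3·1+-7·0 ≡ 1  ⇒  (a,b)_2 = -1.
v=13: a=13^0·(≡12), b=13^1·(≡1) mod 13; (12|13)=+1, (1|13)=+1; (−1)^{0·1·6}·(+1)^1·(+1)^0 = +1.
v=7: a=7^1·(≡3), b=7^1·(≡5) mod 7; (3|7)=-1, (5|7)=-1; (−1)^{1·1·3}·(-1)^1·(-1)^1 = -1.
(770, -3094 / ℚ) ramifies at {2, 7, 11, 17}: a division algebra.

[2, 7, 11, 17]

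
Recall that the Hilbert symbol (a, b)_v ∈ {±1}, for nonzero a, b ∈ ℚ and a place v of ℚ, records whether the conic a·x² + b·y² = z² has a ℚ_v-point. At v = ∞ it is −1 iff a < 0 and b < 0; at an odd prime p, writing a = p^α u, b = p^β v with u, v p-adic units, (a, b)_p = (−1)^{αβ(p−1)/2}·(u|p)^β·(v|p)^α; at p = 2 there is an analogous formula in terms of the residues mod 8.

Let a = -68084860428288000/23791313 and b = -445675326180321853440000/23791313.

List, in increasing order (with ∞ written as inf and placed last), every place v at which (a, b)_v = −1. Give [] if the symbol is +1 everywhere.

Mod squares: a ≡ -2465, b ≡ -21318. Check v ∈ {∞, 2, 3, 5, 7, 11, 13, 17, 19, 29}.
v=29: a=29^1·(≡8), b=29^2·(≡17) mod 29; (8|29)=-1, (17|29)=-1; (−1)^{1·2·14}·(-1)^2·(-1)^1 = -1.
v=2: v_2(a)=16, v_2(b)=19; units ≡ 7, 5 (mod 8); ε·ε+αω+βω = 1·0+16·1+19·0 ≡ 0  ⇒  (a,b)_2 = +1.
v=7: a=7^-2·(≡6), b=7^-2·(≡2) mod 7; (6|7)=-1, (2|7)=+1; (−1)^{-2·-2·3}·(-1)^-2·(+1)^-2 = +1.
v=17: a=17^-1·(≡1), b=17^-1·(≡13) mod 17; (1|17)=+1, (13|17)=+1; (−1)^{-1·-1·8}·(+1)^-1·(+1)^-1 = +1.
v=∞: -2465 < 0 and -21318 < 0  ⇒  (a,b)_∞ = -1.
v=5: a=5^3·(≡2), b=5^4·(≡2) mod 5; (2|5)=-1, (2|5)=-1; (−1)^{3·4·2}·(-1)^4·(-1)^3 = -1.
v=11: a=11^2·(≡8), b=11^3·(≡5) mod 11; (8|11)=-1, (5|11)=+1; (−1)^{2·3·5}·(-1)^3·(+1)^2 = -1.
v=19: a=19^2·(≡6), b=19^3·(≡15) mod 19; (6|19)=+1, (15|19)=-1; (−1)^{2·3·9}·(+1)^3·(-1)^2 = +1.
v=13: a=13^-4·(≡2), b=13^-4·(≡6) mod 13; (2|13)=-1, (6|13)=-1; (−1)^{-4·-4·6}·(-1)^-4·(-1)^-4 = +1.
v=3: a=3^8·(≡1), b=3^11·(≡1) mod 3; (1|3)=+1, (1|3)=+1; (−1)^{8·11·1}·(+1)^11·(+1)^8 = +1.
|Ram(-2465, -21318)| = 4, even; anisotropic at {5, 11, 29, ∞}.

[5, 11, 29, inf]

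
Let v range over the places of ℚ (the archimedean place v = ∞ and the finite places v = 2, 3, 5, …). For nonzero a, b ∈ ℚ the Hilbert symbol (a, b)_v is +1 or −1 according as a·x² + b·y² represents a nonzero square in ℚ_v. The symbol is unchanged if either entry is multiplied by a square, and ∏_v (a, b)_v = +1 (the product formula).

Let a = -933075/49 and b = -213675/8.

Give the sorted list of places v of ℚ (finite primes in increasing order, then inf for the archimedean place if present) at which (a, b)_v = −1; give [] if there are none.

[2, 3, 11, inf]

(a, b) ≡ (-4147, -17094) mod (ℚ^×)²; places V = {2, 3, 5, 7, 11, 13, 29, 37, ∞}.
(a,b)_29: α=1, u≡8; β=0, v≡25 (mod 29); (8|29)=-1, (25|29)=+1; sign (−1)^0·-1^0·+1^1 = +1.
(a,b)_∞: sgn(-4147)=−, sgn(-17094)=−, so -1.
(a,b)_2: α=0, β=-3; u≡5, v≡5 (mod 8); ε(u)ε(v)=0·0, αω(v)=0·1, βω(u)=-3·1; sum ≡ 1  ⇒  -1.
(a,b)_37: α=0, u≡27; β=1, v≡32 (mod 37); (27|37)=+1, (32|37)=-1; sign (−1)^0·+1^1·-1^0 = +1.
(a,b)_7: α=-2, u≡4; β=1, v≡2 (mod 7); (4|7)=+1, (2|7)=+1; sign (−1)^0·+1^1·+1^-2 = +1.
(a,b)_13: α=1, u≡5; β=0, v≡4 (mod 13); (5|13)=-1, (4|13)=+1; sign (−1)^0·-1^0·+1^1 = +1.
(a,b)_11: α=1, u≡8; β=1, v≡7 (mod 11); (8|11)=-1, (7|11)=-1; sign (−1)^1·-1^1·-1^1 = -1.
(a,b)_5: α=2, u≡3; β=2, v≡1 (mod 5); (3|5)=-1, (1|5)=+1; sign (−1)^0·-1^2·+1^2 = +1.
(a,b)_3: α=2, u≡2; β=1, v≡2 (mod 3); (2|3)=-1, (2|3)=-1; sign (−1)^0·-1^1·-1^2 = -1.
|Ram(-4147, -17094)| = 4, even; anisotropic at {2, 3, 11, ∞}.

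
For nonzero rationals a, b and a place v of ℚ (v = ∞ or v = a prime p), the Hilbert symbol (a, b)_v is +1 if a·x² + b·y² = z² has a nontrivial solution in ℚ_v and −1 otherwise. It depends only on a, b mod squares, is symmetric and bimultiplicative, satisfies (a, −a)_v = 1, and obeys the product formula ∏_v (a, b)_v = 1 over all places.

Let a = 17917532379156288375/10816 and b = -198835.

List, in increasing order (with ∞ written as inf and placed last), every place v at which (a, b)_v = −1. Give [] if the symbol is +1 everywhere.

(a, b) ≡ (72335, -198835) mod (ℚ^×)²; places V = {2, 3, 5, 7, 13, 17, 19, 23, 37, ∞}.
(a,b)_2: α=-6, β=0; u≡7, v≡5 (mod 8); ε(u)ε(v)=1·0, αω(v)=-6·1, βω(u)=0·0; sum ≡ 0  ⇒  +1.
(a,b)_17: α=1, u≡11; β=0, v≡14 (mod 17); (11|17)=-1, (14|17)=-1; sign (−1)^0·-1^0·-1^1 = -1.
(a,b)_∞: sgn(72335)=+, sgn(-198835)=−, so +1.
(a,b)_19: α=2, u≡13; β=1, v≡4 (mod 19); (13|19)=-1, (4|19)=+1; sign (−1)^0·-1^1·+1^2 = -1.
(a,b)_37: α=1, u≡8; β=0, v≡3 (mod 37); (8|37)=-1, (3|37)=+1; sign (−1)^0·-1^0·+1^1 = +1.
(a,b)_23: α=3, u≡17; β=1, v≡3 (mod 23); (17|23)=-1, (3|23)=+1; sign (−1)^1·-1^1·+1^3 = +1.
(a,b)_5: α=3, u≡2; β=1, v≡3 (mod 5); (2|5)=-1, (3|5)=-1; sign (−1)^0·-1^1·-1^3 = +1.
(a,b)_3: α=2, u≡2; β=0, v≡2 (mod 3); (2|3)=-1, (2|3)=-1; sign (−1)^0·-1^0·-1^2 = +1.
(a,b)_7: α=8, u≡1; β=1, v≡1 (mod 7); (1|7)=+1, (1|7)=+1; sign (−1)^0·+1^1·+1^8 = +1.
(a,b)_13: α=-2, u≡10; β=1, v≡6 (mod 13); (10|13)=+1, (6|13)=-1; sign (−1)^0·+1^1·-1^-2 = +1.
(72335, -198835 / ℚ) ramifies at {17, 19}: a division algebra.

[17, 19]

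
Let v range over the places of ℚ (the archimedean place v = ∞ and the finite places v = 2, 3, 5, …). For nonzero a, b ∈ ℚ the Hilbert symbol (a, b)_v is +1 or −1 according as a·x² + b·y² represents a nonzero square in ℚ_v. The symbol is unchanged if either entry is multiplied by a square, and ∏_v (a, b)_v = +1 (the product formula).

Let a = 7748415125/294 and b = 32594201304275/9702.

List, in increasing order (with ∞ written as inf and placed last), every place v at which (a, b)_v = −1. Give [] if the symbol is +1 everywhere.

[3, 5, 11, 37]

Mod squares: a ≡ 6434670, b ≡ 428978. Check v ∈ {∞, 2, 3, 5, 7, 11, 13, 17, 31, 37}.
v=2: v_2(a)=-1, v_2(b)=-1; units ≡ 7, 1 (mod 8); ε·ε+αω+βω = 1·0+-1·0+-1·0 ≡ 0  ⇒  (a,b)_2 = +1.
v=∞: 6434670 > 0 and 428978 > 0  ⇒  (a,b)_∞ = +1.
v=3: a=3^-1·(≡1), b=3^-2·(≡2) mod 3; (1|3)=+1, (2|3)=-1; (−1)^{-1·-2·1}·(+1)^-2·(-1)^-1 = -1.
v=7: a=7^-2·(≡4), b=7^-2·(≡1) mod 7; (4|7)=+1, (1|7)=+1; (−1)^{-2·-2·3}·(+1)^-2·(+1)^-2 = +1.
v=11: a=11^1·(≡5), b=11^-1·(≡3) mod 11; (5|11)=+1, (3|11)=+1; (−1)^{1·-1·5}·(+1)^-1·(+1)^1 = -1.
v=37: a=37^1·(≡4), b=37^3·(≡5) mod 37; (4|37)=+1, (5|37)=-1; (−1)^{1·3·18}·(+1)^3·(-1)^1 = -1.
v=13: a=13^0·(≡6), b=13^2·(≡3) mod 13; (6|13)=-1, (3|13)=+1; (−1)^{0·2·6}·(-1)^2·(+1)^0 = +1.
v=17: a=17^3·(≡7), b=17^3·(≡3) mod 17; (7|17)=-1, (3|17)=-1; (−1)^{3·3·8}·(-1)^3·(-1)^3 = +1.
v=31: a=31^1·(≡4), b=31^1·(≡11) mod 31; (4|31)=+1, (11|31)=-1; (−1)^{1·1·15}·(+1)^1·(-1)^1 = +1.
v=5: a=5^3·(≡4), b=5^2·(≡3) mod 5; (4|5)=+1, (3|5)=-1; (−1)^{3·2·2}·(+1)^2·(-1)^3 = -1.
(6434670, 428978 / ℚ) ramifies at {3, 5, 11, 37}: a division algebra.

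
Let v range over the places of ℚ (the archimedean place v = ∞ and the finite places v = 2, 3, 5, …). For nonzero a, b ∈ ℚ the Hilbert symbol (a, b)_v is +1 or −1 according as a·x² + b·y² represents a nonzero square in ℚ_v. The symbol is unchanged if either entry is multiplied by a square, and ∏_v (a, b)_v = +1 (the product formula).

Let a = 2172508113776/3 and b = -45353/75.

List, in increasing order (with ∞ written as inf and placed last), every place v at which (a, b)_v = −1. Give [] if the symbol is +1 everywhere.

Mod squares: a ≡ 1174173, b ≡ -136059. Check v ∈ {∞, 2, 3, 5, 7, 11, 13, 17, 19, 23, 31}.
v=5: a=5^0·(≡2), b=5^-2·(≡4) mod 5; (2|5)=-1, (4|5)=+1; (−1)^{0·-2·2}·(-1)^-2·(+1)^0 = +1.
v=13: a=13^1·(≡10), b=13^0·(≡3) mod 13; (10|13)=+1, (3|13)=+1; (−1)^{1·0·6}·(+1)^0·(+1)^1 = +1.
v=11: a=11^1·(≡2), b=11^1·(≡10) mod 11; (2|11)=-1, (10|11)=-1; (−1)^{1·1·5}·(-1)^1·(-1)^1 = -1.
v=3: a=3^-1·(≡2), b=3^-1·(≡1) mod 3; (2|3)=-1, (1|3)=+1; (−1)^{-1·-1·1}·(-1)^-1·(+1)^-1 = +1.
v=7: a=7^1·(≡5), b=7^1·(≡2) mod 7; (5|7)=-1, (2|7)=+1; (−1)^{1·1·3}·(-1)^1·(+1)^1 = +1.
v=∞: 1174173 > 0 and -136059 < 0  ⇒  (a,b)_∞ = +1.
v=19: a=19^2·(≡4), b=19^1·(≡12) mod 19; (4|19)=+1, (12|19)=-1; (−1)^{2·1·9}·(+1)^1·(-1)^2 = +1.
v=31: a=31^2·(≡12), b=31^1·(≡21) mod 31; (12|31)=-1, (21|31)=-1; (−1)^{2·1·15}·(-1)^1·(-1)^2 = -1.
v=2: v_2(a)=4, v_2(b)=0; units ≡ 5, 5 (mod 8); ε·ε+αω+βω = 0·0+4·1+0·1 ≡ 0  ⇒  (a,b)_2 = +1.
v=23: a=23^1·(≡15), b=23^0·(≡12) mod 23; (15|23)=-1, (12|23)=+1; (−1)^{1·0·11}·(-1)^0·(+1)^1 = +1.
v=17: a=17^1·(≡8), b=17^0·(≡15) mod 17; (8|17)=+1, (15|17)=+1; (−1)^{1·0·8}·(+1)^0·(+1)^1 = +1.
|Ram(1174173, -136059)| = 2, even; anisotropic at {11, 31}.

[11, 31]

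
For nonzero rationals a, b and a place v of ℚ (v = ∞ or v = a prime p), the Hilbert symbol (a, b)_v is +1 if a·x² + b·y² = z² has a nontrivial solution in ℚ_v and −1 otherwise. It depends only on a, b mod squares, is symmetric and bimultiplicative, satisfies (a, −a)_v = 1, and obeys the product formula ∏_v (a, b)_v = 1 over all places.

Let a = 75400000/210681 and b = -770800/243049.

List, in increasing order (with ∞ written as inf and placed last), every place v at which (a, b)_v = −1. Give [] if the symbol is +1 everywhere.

Mod squares: a ≡ 1885, b ≡ -1927. Check v ∈ {∞, 2, 3, 5, 13, 17, 29, 41, 47}.
v=2: v_2(a)=6, v_2(b)=4; units ≡ 5, 1 (mod 8); ε·ε+αω+βω = 0·0+6·0+4·1 ≡ 0  ⇒  (a,b)_2 = +1.
v=17: a=17^-2·(≡16), b=17^-2·(≡6) mod 17; (16|17)=+1, (6|17)=-1; (−1)^{-2·-2·8}·(+1)^-2·(-1)^-2 = +1.
v=∞: 1885 > 0 and -1927 < 0  ⇒  (a,b)_∞ = +1.
v=5: a=5^5·(≡3), b=5^2·(≡2) mod 5; (3|5)=-1, (2|5)=-1; (−1)^{5·2·2}·(-1)^2·(-1)^5 = -1.
v=47: a=47^0·(≡11), b=47^1·(≡12) mod 47; (11|47)=-1, (12|47)=+1; (−1)^{0·1·23}·(-1)^1·(+1)^0 = -1.
v=41: a=41^0·(≡31), b=41^1·(≡19) mod 41; (31|41)=+1, (19|41)=-1; (−1)^{0·1·20}·(+1)^1·(-1)^0 = +1.
v=3: a=3^-6·(≡1), b=3^0·(≡2) mod 3; (1|3)=+1, (2|3)=-1; (−1)^{-6·0·1}·(+1)^0·(-1)^-6 = +1.
v=29: a=29^1·(≡6), b=29^-2·(≡9) mod 29; (6|29)=+1, (9|29)=+1; (−1)^{1·-2·14}·(+1)^-2·(+1)^1 = +1.
v=13: a=13^1·(≡8), b=13^0·(≡9) mod 13; (8|13)=-1, (9|13)=+1; (−1)^{1·0·6}·(-1)^0·(+1)^1 = +1.
Ram(1885, -1927) = {5, 47}; no ℚ_5-point on the conic.

[5, 47]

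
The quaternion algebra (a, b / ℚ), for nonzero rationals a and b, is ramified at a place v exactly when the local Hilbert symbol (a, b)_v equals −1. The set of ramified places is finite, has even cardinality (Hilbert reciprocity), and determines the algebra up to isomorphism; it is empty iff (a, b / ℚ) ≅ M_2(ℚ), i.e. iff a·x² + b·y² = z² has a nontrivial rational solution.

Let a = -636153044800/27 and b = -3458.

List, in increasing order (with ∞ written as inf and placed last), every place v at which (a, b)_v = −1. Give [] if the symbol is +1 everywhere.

Mod squares: a ≡ -399, b ≡ -3458. Check v ∈ {∞, 2, 3, 5, 7, 13, 19}.
v=19: a=19^3·(≡1), b=19^1·(≡8) mod 19; (1|19)=+1, (8|19)=-1; (−1)^{3·1·9}·(+1)^1·(-1)^3 = +1.
v=7: a=7^3·(≡3), b=7^1·(≡3) mod 7; (3|7)=-1, (3|7)=-1; (−1)^{3·1·3}·(-1)^1·(-1)^3 = -1.
v=13: a=13^2·(≡12), b=13^1·(≡7) mod 13; (12|13)=+1, (7|13)=-1; (−1)^{2·1·6}·(+1)^1·(-1)^2 = +1.
v=∞: -399 < 0 and -3458 < 0  ⇒  (a,b)_∞ = -1.
v=2: v_2(a)=6, v_2(b)=1; units ≡ 1, 7 (mod 8); ε·ε+αω+βω = 0·1+6·0+1·0 ≡ 0  ⇒  (a,b)_2 = +1.
v=3: a=3^-3·(≡2), b=3^0·(≡1) mod 3; (2|3)=-1, (1|3)=+1; (−1)^{-3·0·1}·(-1)^0·(+1)^-3 = +1.
v=5: a=5^2·(≡4), b=5^0·(≡2) mod 5; (4|5)=+1, (2|5)=-1; (−1)^{2·0·2}·(+1)^0·(-1)^2 = +1.
Ram(-399, -3458) = {7, ∞}; no ℚ_7-point on the conic.

[7, inf]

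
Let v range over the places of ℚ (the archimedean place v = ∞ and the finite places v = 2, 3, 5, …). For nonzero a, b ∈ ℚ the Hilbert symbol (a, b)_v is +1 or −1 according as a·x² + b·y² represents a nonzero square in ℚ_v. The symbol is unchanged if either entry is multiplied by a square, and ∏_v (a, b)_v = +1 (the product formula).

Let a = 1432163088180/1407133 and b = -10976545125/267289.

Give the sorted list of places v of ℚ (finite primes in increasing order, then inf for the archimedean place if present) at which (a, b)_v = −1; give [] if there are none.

(a, b) ≡ (65, -3445) mod (ℚ^×)²; places V = {2, 3, 5, 7, 11, 13, 17, 47, 53, ∞}.
(a,b)_53: α=2, u≡50; β=1, v≡3 (mod 53); (50|53)=-1, (3|53)=-1; sign (−1)^0·-1^1·-1^2 = -1.
(a,b)_∞: sgn(65)=+, sgn(-3445)=−, so +1.
(a,b)_2: α=2, β=0; u≡1, v≡3 (mod 8); ε(u)ε(v)=0·1, αω(v)=2·1, βω(u)=0·0; sum ≡ 0  ⇒  +1.
(a,b)_47: α=-2, u≡3; β=-2, v≡43 (mod 47); (3|47)=+1, (43|47)=-1; sign (−1)^0·+1^-2·-1^-2 = +1.
(a,b)_13: α=-1, u≡2; β=1, v≡7 (mod 13); (2|13)=-1, (7|13)=-1; sign (−1)^0·-1^1·-1^-1 = +1.
(a,b)_5: α=1, u≡2; β=3, v≡1 (mod 5); (2|5)=-1, (1|5)=+1; sign (−1)^0·-1^3·+1^1 = -1.
(a,b)_3: α=6, u≡2; β=2, v≡2 (mod 3); (2|3)=-1, (2|3)=-1; sign (−1)^0·-1^2·-1^6 = +1.
(a,b)_11: α=2, u≡8; β=-2, v≡9 (mod 11); (8|11)=-1, (9|11)=+1; sign (−1)^0·-1^-2·+1^2 = +1.
(a,b)_17: α=2, u≡6; β=2, v≡7 (mod 17); (6|17)=-1, (7|17)=-1; sign (−1)^0·-1^2·-1^2 = +1.
(a,b)_7: α=-2, u≡2; β=2, v≡5 (mod 7); (2|7)=+1, (5|7)=-1; sign (−1)^0·+1^2·-1^-2 = +1.
Ram(65, -3445) = {5, 53}; no ℚ_5-point on the conic.

[5, 53]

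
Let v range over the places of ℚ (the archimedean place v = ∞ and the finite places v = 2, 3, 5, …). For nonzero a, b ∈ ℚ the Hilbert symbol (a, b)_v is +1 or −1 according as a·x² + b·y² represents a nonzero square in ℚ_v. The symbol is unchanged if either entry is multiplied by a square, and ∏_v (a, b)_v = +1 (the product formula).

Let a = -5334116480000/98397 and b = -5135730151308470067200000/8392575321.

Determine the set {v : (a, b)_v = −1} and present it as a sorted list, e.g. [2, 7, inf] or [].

Mod squares: a ≡ -1001, b ≡ -5. Check v ∈ {∞, 2, 3, 5, 7, 11, 13, 19, 29, 47}.
v=5: a=5^4·(≡1), b=5^5·(≡1) mod 5; (1|5)=+1, (1|5)=+1; (−1)^{4·5·2}·(+1)^5·(+1)^4 = +1.
v=19: a=19^0·(≡17), b=19^2·(≡13) mod 19; (17|19)=+1, (13|19)=-1; (−1)^{0·2·9}·(+1)^2·(-1)^0 = +1.
v=∞: -1001 < 0 and -5 < 0  ⇒  (a,b)_∞ = -1.
v=13: a=13^-1·(≡10), b=13^-2·(≡2) mod 13; (10|13)=+1, (2|13)=-1; (−1)^{-1·-2·6}·(+1)^-2·(-1)^-1 = -1.
v=2: v_2(a)=10, v_2(b)=16; units ≡ 7, 3 (mod 8); ε·ε+αω+βω = 1·1+10·1+16·0 ≡ 1  ⇒  (a,b)_2 = -1.
v=29: a=29^-2·(≡15), b=29^-2·(≡28) mod 29; (15|29)=-1, (28|29)=+1; (−1)^{-2·-2·14}·(-1)^-2·(+1)^-2 = +1.
v=7: a=7^3·(≡4), b=7^6·(≡4) mod 7; (4|7)=+1, (4|7)=+1; (−1)^{3·6·3}·(+1)^6·(+1)^3 = +1.
v=3: a=3^-2·(≡1), b=3^-10·(≡1) mod 3; (1|3)=+1, (1|3)=+1; (−1)^{-2·-10·1}·(+1)^-10·(+1)^-2 = +1.
v=11: a=11^1·(≡7), b=11^2·(≡10) mod 11; (7|11)=-1, (10|11)=-1; (−1)^{1·2·5}·(-1)^2·(-1)^1 = -1.
v=47: a=47^2·(≡23), b=47^4·(≡32) mod 47; (23|47)=-1, (32|47)=+1; (−1)^{2·4·23}·(-1)^4·(+1)^2 = +1.
(-1001, -5 / ℚ) ramifies at {2, 11, 13, ∞}: a division algebra.

[2, 11, 13, inf]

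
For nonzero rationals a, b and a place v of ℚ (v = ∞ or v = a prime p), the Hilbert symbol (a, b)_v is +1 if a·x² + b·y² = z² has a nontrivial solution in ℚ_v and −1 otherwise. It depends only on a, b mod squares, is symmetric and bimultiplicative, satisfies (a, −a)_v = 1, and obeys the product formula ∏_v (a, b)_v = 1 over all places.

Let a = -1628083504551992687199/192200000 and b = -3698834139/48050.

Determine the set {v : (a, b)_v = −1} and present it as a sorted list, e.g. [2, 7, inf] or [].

Mod squares: a ≡ -595, b ≡ -38038. Check v ∈ {∞, 2, 3, 5, 7, 11, 13, 17, 19, 31}.
v=3: a=3^8·(≡2), b=3^4·(≡2) mod 3; (2|3)=-1, (2|3)=-1; (−1)^{8·4·1}·(-1)^4·(-1)^8 = +1.
v=5: a=5^-5·(≡4), b=5^-2·(≡3) mod 5; (4|5)=+1, (3|5)=-1; (−1)^{-5·-2·2}·(+1)^-2·(-1)^-5 = -1.
v=17: a=17^1·(≡4), b=17^0·(≡9) mod 17; (4|17)=+1, (9|17)=+1; (−1)^{1·0·8}·(+1)^0·(+1)^1 = +1.
v=31: a=31^-2·(≡5), b=31^-2·(≡24) mod 31; (5|31)=+1, (24|31)=-1; (−1)^{-2·-2·15}·(+1)^-2·(-1)^-2 = +1.
v=19: a=19^2·(≡10), b=19^1·(≡18) mod 19; (10|19)=-1, (18|19)=-1; (−1)^{2·1·9}·(-1)^1·(-1)^2 = -1.
v=11: a=11^2·(≡10), b=11^1·(≡10) mod 11; (10|11)=-1, (10|11)=-1; (−1)^{2·1·5}·(-1)^1·(-1)^2 = -1.
v=13: a=13^2·(≡9), b=13^1·(≡3) mod 13; (9|13)=+1, (3|13)=+1; (−1)^{2·1·6}·(+1)^1·(+1)^2 = +1.
v=2: v_2(a)=-6, v_2(b)=-1; units ≡ 5, 5 (mod 8); ε·ε+αω+βω = 0·0+-6·1+-1·1 ≡ 1  ⇒  (a,b)_2 = -1.
v=7: a=7^11·(≡6), b=7^5·(≡5) mod 7; (6|7)=-1, (5|7)=-1; (−1)^{11·5·3}·(-1)^5·(-1)^11 = -1.
v=∞: -595 < 0 and -38038 < 0  ⇒  (a,b)_∞ = -1.
Ram(-595, -38038) = {2, 5, 7, 11, 19, ∞}; no ℚ_2-point on the conic.

[2, 5, 7, 11, 19, inf]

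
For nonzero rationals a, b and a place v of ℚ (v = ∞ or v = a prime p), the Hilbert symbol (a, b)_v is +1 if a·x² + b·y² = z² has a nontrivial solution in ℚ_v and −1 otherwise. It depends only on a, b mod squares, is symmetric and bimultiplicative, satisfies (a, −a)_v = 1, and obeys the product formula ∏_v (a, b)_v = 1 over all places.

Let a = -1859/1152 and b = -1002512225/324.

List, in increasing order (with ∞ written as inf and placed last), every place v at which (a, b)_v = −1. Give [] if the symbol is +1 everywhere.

[11, 37, 53, inf]

(a, b) ≡ (-22, -1961) mod (ℚ^×)²; places V = {2, 3, 5, 11, 13, 37, 53, ∞}.
(a,b)_37: α=0, u≡13; β=1, v≡34 (mod 37); (13|37)=-1, (34|37)=+1; sign (−1)^0·-1^1·+1^0 = -1.
(a,b)_5: α=0, u≡3; β=2, v≡4 (mod 5); (3|5)=-1, (4|5)=+1; sign (−1)^0·-1^2·+1^0 = +1.
(a,b)_11: α=1, u≡5; β=2, v≡6 (mod 11); (5|11)=+1, (6|11)=-1; sign (−1)^0·+1^2·-1^1 = -1.
(a,b)_3: α=-2, u≡2; β=-4, v≡1 (mod 3); (2|3)=-1, (1|3)=+1; sign (−1)^0·-1^-4·+1^-2 = +1.
(a,b)_2: α=-7, β=-2; u≡5, v≡7 (mod 8); ε(u)ε(v)=0·1, αω(v)=-7·0, βω(u)=-2·1; sum ≡ 0  ⇒  +1.
(a,b)_13: α=2, u≡10; β=2, v≡8 (mod 13); (10|13)=+1, (8|13)=-1; sign (−1)^0·+1^2·-1^2 = +1.
(a,b)_53: α=0, u≡23; β=1, v≡36 (mod 53); (23|53)=-1, (36|53)=+1; sign (−1)^0·-1^1·+1^0 = -1.
(a,b)_∞: sgn(-22)=−, sgn(-1961)=−, so -1.
(-22, -1961 / ℚ) ramifies at {11, 37, 53, ∞}: a division algebra.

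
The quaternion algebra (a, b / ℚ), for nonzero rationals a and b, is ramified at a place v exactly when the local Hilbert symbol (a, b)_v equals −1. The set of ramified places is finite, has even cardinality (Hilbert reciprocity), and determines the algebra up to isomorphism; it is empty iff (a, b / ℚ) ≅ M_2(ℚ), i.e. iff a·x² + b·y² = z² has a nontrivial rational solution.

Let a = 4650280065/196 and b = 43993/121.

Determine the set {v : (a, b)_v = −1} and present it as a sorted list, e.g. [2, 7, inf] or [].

[5, 41]

Mod squares: a ≡ 7585, b ≡ 43993. Check v ∈ {∞, 2, 3, 5, 7, 11, 29, 37, 41}.
v=7: a=7^-2·(≡1), b=7^0·(≡6) mod 7; (1|7)=+1, (6|7)=-1; (−1)^{-2·0·3}·(+1)^0·(-1)^-2 = +1.
v=2: v_2(a)=-2, v_2(b)=0; units ≡ 1, 1 (mod 8); ε·ε+αω+βω = 0·0+-2·0+0·0 ≡ 0  ⇒  (a,b)_2 = +1.
v=41: a=41^1·(≡31), b=41^1·(≡17) mod 41; (31|41)=+1, (17|41)=-1; (−1)^{1·1·20}·(+1)^1·(-1)^1 = -1.
v=29: a=29^2·(≡24), b=29^1·(≡25) mod 29; (24|29)=+1, (25|29)=+1; (−1)^{2·1·14}·(+1)^1·(+1)^2 = +1.
v=5: a=5^1·(≡3), b=5^0·(≡3) mod 5; (3|5)=-1, (3|5)=-1; (−1)^{1·0·2}·(-1)^0·(-1)^1 = -1.
v=37: a=37^1·(≡15), b=37^1·(≡19) mod 37; (15|37)=-1, (19|37)=-1; (−1)^{1·1·18}·(-1)^1·(-1)^1 = +1.
v=3: a=3^6·(≡1), b=3^0·(≡1) mod 3; (1|3)=+1, (1|3)=+1; (−1)^{6·0·1}·(+1)^0·(+1)^6 = +1.
v=11: a=11^0·(≡10), b=11^-2·(≡4) mod 11; (10|11)=-1, (4|11)=+1; (−1)^{0·-2·5}·(-1)^-2·(+1)^0 = +1.
v=∞: 7585 > 0 and 43993 > 0  ⇒  (a,b)_∞ = +1.
|Ram(7585, 43993)| = 2, even; anisotropic at {5, 41}.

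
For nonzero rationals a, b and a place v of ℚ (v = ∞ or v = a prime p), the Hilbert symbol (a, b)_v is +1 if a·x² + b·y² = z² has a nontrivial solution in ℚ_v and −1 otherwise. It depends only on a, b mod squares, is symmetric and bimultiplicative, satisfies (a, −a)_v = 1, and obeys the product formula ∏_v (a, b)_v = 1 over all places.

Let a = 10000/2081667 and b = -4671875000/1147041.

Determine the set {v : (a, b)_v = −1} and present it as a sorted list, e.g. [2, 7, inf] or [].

Mod squares: a ≡ 3, b ≡ -2990. Check v ∈ {∞, 2, 3, 5, 7, 13, 17, 23}.
v=3: a=3^-1·(≡1), b=3^-4·(≡1) mod 3; (1|3)=+1, (1|3)=+1; (−1)^{-1·-4·1}·(+1)^-4·(+1)^-1 = +1.
v=5: a=5^4·(≡3), b=5^9·(≡3) mod 5; (3|5)=-1, (3|5)=-1; (−1)^{4·9·2}·(-1)^9·(-1)^4 = -1.
v=2: v_2(a)=4, v_2(b)=3; units ≡ 3, 1 (mod 8); ε·ε+αω+βω = 1·0+4·0+3·1 ≡ 1  ⇒  (a,b)_2 = -1.
v=7: a=7^-4·(≡3), b=7^-2·(≡5) mod 7; (3|7)=-1, (5|7)=-1; (−1)^{-4·-2·3}·(-1)^-2·(-1)^-4 = +1.
v=17: a=17^-2·(≡6), b=17^-2·(≡16) mod 17; (6|17)=-1, (16|17)=+1; (−1)^{-2·-2·8}·(-1)^-2·(+1)^-2 = +1.
v=∞: 3 > 0 and -2990 < 0  ⇒  (a,b)_∞ = +1.
v=13: a=13^0·(≡1), b=13^1·(≡10) mod 13; (1|13)=+1, (10|13)=+1; (−1)^{0·1·6}·(+1)^1·(+1)^0 = +1.
v=23: a=23^0·(≡3), b=23^1·(≡18) mod 23; (3|23)=+1, (18|23)=+1; (−1)^{0·1·11}·(+1)^1·(+1)^0 = +1.
Ram(3, -2990) = {2, 5}; no ℚ_2-point on the conic.

[2, 5]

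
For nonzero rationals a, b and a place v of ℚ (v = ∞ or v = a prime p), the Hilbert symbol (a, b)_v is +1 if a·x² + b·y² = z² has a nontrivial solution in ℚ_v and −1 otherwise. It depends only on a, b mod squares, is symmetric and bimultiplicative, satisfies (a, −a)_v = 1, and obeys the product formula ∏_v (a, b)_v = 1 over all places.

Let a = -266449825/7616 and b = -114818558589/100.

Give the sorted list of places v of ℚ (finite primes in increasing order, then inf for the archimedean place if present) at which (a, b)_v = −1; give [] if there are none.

(a, b) ≡ (-1508087, -4669) mod (ℚ^×)²; places V = {2, 3, 5, 7, 17, 19, 23, 29, ∞}.
(a,b)_29: α=3, u≡23; β=3, v≡9 (mod 29); (23|29)=+1, (9|29)=+1; sign (−1)^0·+1^3·+1^3 = +1.
(a,b)_7: α=-1, u≡3; β=1, v≡5 (mod 7); (3|7)=-1, (5|7)=-1; sign (−1)^1·-1^1·-1^-1 = -1.
(a,b)_19: α=1, u≡1; β=2, v≡6 (mod 19); (1|19)=+1, (6|19)=+1; sign (−1)^0·+1^2·+1^1 = +1.
(a,b)_17: α=-1, u≡11; β=0, v≡10 (mod 17); (11|17)=-1, (10|17)=-1; sign (−1)^0·-1^0·-1^-1 = -1.
(a,b)_2: α=-6, β=-2; u≡1, v≡3 (mod 8); ε(u)ε(v)=0·1, αω(v)=-6·1, βω(u)=-2·0; sum ≡ 0  ⇒  +1.
(a,b)_5: α=2, u≡2; β=-2, v≡4 (mod 5); (2|5)=-1, (4|5)=+1; sign (−1)^0·-1^-2·+1^2 = +1.
(a,b)_∞: sgn(-1508087)=−, sgn(-4669)=−, so -1.
(a,b)_23: α=1, u≡1; β=1, v≡6 (mod 23); (1|23)=+1, (6|23)=+1; sign (−1)^1·+1^1·+1^1 = -1.
(a,b)_3: α=0, u≡1; β=4, v≡2 (mod 3); (1|3)=+1, (2|3)=-1; sign (−1)^0·+1^4·-1^0 = +1.
|Ram(-1508087, -4669)| = 4, even; anisotropic at {7, 17, 23, ∞}.

[7, 17, 23, inf]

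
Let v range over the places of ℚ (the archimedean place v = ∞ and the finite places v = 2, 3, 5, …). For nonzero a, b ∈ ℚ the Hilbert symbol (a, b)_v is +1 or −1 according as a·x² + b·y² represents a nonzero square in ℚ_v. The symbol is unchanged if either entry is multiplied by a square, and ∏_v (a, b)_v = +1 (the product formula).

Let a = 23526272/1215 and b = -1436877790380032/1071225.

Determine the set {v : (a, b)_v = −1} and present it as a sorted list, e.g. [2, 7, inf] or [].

[5, 13, 31, 37]

(a, b) ≡ (930, -962) mod (ℚ^×)²; places V = {2, 3, 5, 7, 11, 13, 23, 31, 37, ∞}.
(a,b)_2: α=7, β=19; u≡1, v≡7 (mod 8); ε(u)ε(v)=0·1, αω(v)=7·0, βω(u)=19·0; sum ≡ 0  ⇒  +1.
(a,b)_∞: sgn(930)=+, sgn(-962)=−, so +1.
(a,b)_31: α=1, u≡26; β=2, v≡3 (mod 31); (26|31)=-1, (3|31)=-1; sign (−1)^0·-1^2·-1^1 = -1.
(a,b)_23: α=0, u≡15; β=-2, v≡12 (mod 23); (15|23)=-1, (12|23)=+1; sign (−1)^0·-1^-2·+1^0 = +1.
(a,b)_37: α=0, u≡5; β=1, v≡25 (mod 37); (5|37)=-1, (25|37)=+1; sign (−1)^0·-1^1·+1^0 = -1.
(a,b)_7: α=2, u≡3; β=2, v≡2 (mod 7); (3|7)=-1, (2|7)=+1; sign (−1)^0·-1^2·+1^2 = +1.
(a,b)_5: α=-1, u≡4; β=-2, v≡2 (mod 5); (4|5)=+1, (2|5)=-1; sign (−1)^0·+1^-2·-1^-1 = -1.
(a,b)_11: α=2, u≡8; β=2, v≡8 (mod 11); (8|11)=-1, (8|11)=-1; sign (−1)^0·-1^2·-1^2 = +1.
(a,b)_3: α=-5, u≡1; β=-4, v≡1 (mod 3); (1|3)=+1, (1|3)=+1; sign (−1)^0·+1^-4·+1^-5 = +1.
(a,b)_13: α=0, u≡7; β=1, v≡9 (mod 13); (7|13)=-1, (9|13)=+1; sign (−1)^0·-1^1·+1^0 = -1.
(930, -962 / ℚ) ramifies at {5, 13, 31, 37}: a division algebra.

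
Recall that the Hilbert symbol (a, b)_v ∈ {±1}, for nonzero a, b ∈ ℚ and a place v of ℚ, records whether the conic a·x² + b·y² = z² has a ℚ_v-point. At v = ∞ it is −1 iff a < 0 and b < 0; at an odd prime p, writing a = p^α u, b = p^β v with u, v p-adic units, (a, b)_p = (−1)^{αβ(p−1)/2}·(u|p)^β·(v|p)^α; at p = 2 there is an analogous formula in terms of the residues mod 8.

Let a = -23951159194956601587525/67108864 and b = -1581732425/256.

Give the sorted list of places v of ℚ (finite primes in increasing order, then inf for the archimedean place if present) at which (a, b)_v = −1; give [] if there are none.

[2, 13, 19, inf]

(a, b) ≡ (-144781, -63269297) mod (ℚ^×)²; places V = {2, 3, 5, 7, 13, 19, 23, 37, 43, ∞}.
(a,b)_3: α=4, u≡2; β=0, v≡1 (mod 3); (2|3)=-1, (1|3)=+1; sign (−1)^0·-1^0·+1^4 = +1.
(a,b)_∞: sgn(-144781)=−, sgn(-63269297)=−, so -1.
(a,b)_23: α=2, u≡6; β=1, v≡20 (mod 23); (6|23)=+1, (20|23)=-1; sign (−1)^0·+1^1·-1^2 = +1.
(a,b)_2: α=-26, β=-8; u≡3, v≡7 (mod 8); ε(u)ε(v)=1·1, αω(v)=-26·0, βω(u)=-8·1; sum ≡ 1  ⇒  -1.
(a,b)_5: α=2, u≡1; β=2, v≡3 (mod 5); (1|5)=+1, (3|5)=-1; sign (−1)^0·+1^2·-1^2 = +1.
(a,b)_7: α=1, u≡1; β=1, v≡6 (mod 7); (1|7)=+1, (6|7)=-1; sign (−1)^1·+1^1·-1^1 = +1.
(a,b)_37: α=3, u≡12; β=1, v≡7 (mod 37); (12|37)=+1, (7|37)=+1; sign (−1)^0·+1^1·+1^3 = +1.
(a,b)_19: α=2, u≡13; β=1, v≡10 (mod 19); (13|19)=-1, (10|19)=-1; sign (−1)^0·-1^1·-1^2 = -1.
(a,b)_13: α=3, u≡10; β=1, v≡8 (mod 13); (10|13)=+1, (8|13)=-1; sign (−1)^0·+1^1·-1^3 = -1.
(a,b)_43: α=3, u≡22; β=1, v≡41 (mod 43); (22|43)=-1, (41|43)=+1; sign (−1)^1·-1^1·+1^3 = +1.
(-144781, -63269297 / ℚ) ramifies at {2, 13, 19, ∞}: a division algebra.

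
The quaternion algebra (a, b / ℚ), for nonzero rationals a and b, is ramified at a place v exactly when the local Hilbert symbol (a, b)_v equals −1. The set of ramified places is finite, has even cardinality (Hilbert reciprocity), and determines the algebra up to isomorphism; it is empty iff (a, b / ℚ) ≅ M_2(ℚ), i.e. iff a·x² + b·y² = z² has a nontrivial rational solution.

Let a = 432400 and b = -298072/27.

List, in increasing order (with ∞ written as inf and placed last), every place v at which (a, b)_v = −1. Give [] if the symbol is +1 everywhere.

(a, b) ≡ (1081, -223554) mod (ℚ^×)²; places V = {2, 3, 5, 19, 23, 37, 47, 53, ∞}.
(a,b)_∞: sgn(1081)=+, sgn(-223554)=−, so +1.
(a,b)_37: α=0, u≡18; β=1, v≡36 (mod 37); (18|37)=-1, (36|37)=+1; sign (−1)^0·-1^1·+1^0 = -1.
(a,b)_19: α=0, u≡17; β=1, v≡15 (mod 19); (17|19)=+1, (15|19)=-1; sign (−1)^0·+1^1·-1^0 = +1.
(a,b)_53: α=0, u≡26; β=1, v≡41 (mod 53); (26|53)=-1, (41|53)=-1; sign (−1)^0·-1^1·-1^0 = -1.
(a,b)_47: α=1, u≡35; β=0, v≡14 (mod 47); (35|47)=-1, (14|47)=+1; sign (−1)^0·-1^0·+1^1 = +1.
(a,b)_3: α=0, u≡1; β=-3, v≡2 (mod 3); (1|3)=+1, (2|3)=-1; sign (−1)^0·+1^-3·-1^0 = +1.
(a,b)_23: α=1, u≡9; β=0, v≡2 (mod 23); (9|23)=+1, (2|23)=+1; sign (−1)^0·+1^0·+1^1 = +1.
(a,b)_2: α=4, β=3; u≡1, v≡7 (mod 8); ε(u)ε(v)=0·1, αω(v)=4·0, βω(u)=3·0; sum ≡ 0  ⇒  +1.
(a,b)_5: α=2, u≡1; β=0, v≡4 (mod 5); (1|5)=+1, (4|5)=+1; sign (−1)^0·+1^0·+1^2 = +1.
(1081, -223554 / ℚ) ramifies at {37, 53}: a division algebra.

[37, 53]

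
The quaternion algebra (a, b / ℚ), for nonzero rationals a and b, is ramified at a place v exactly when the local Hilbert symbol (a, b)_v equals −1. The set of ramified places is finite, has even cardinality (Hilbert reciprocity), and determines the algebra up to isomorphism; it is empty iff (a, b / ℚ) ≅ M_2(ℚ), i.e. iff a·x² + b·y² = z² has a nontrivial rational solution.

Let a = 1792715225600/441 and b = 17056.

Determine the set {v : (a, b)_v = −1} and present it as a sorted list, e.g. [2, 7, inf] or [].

(a, b) ≡ (986, 1066) mod (ℚ^×)²; places V = {2, 3, 5, 7, 13, 17, 29, 41, ∞}.
(a,b)_3: α=-2, u≡2; β=0, v≡1 (mod 3); (2|3)=-1, (1|3)=+1; sign (−1)^0·-1^0·+1^-2 = +1.
(a,b)_29: α=1, u≡6; β=0, v≡4 (mod 29); (6|29)=+1, (4|29)=+1; sign (−1)^0·+1^0·+1^1 = +1.
(a,b)_7: α=-2, u≡6; β=0, v≡4 (mod 7); (6|7)=-1, (4|7)=+1; sign (−1)^0·-1^0·+1^-2 = +1.
(a,b)_41: α=2, u≡37; β=1, v≡6 (mod 41); (37|41)=+1, (6|41)=-1; sign (−1)^0·+1^1·-1^2 = +1.
(a,b)_5: α=2, u≡4; β=0, v≡1 (mod 5); (4|5)=+1, (1|5)=+1; sign (−1)^0·+1^0·+1^2 = +1.
(a,b)_2: α=9, β=5; u≡5, v≡5 (mod 8); ε(u)ε(v)=0·0, αω(v)=9·1, βω(u)=5·1; sum ≡ 0  ⇒  +1.
(a,b)_17: α=1, u≡7; β=0, v≡5 (mod 17); (7|17)=-1, (5|17)=-1; sign (−1)^0·-1^0·-1^1 = -1.
(a,b)_13: α=2, u≡6; β=1, v≡12 (mod 13); (6|13)=-1, (12|13)=+1; sign (−1)^0·-1^1·+1^2 = -1.
(a,b)_∞: sgn(986)=+, sgn(1066)=+, so +1.
Ram(986, 1066) = {13, 17}; no ℚ_13-point on the conic.

[13, 17]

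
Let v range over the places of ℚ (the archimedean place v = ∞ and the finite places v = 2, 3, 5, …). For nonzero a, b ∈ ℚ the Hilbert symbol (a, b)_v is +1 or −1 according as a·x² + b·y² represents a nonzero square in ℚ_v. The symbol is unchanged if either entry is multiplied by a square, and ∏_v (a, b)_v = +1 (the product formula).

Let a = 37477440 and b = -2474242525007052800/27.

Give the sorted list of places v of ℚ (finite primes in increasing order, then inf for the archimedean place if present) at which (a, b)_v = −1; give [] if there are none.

[7, 13]

Mod squares: a ≡ 385, b ≡ -546. Check v ∈ {∞, 2, 3, 5, 7, 11, 13}.
v=11: a=11^1·(≡10), b=11^2·(≡9) mod 11; (10|11)=-1, (9|11)=+1; (−1)^{1·2·5}·(-1)^2·(+1)^1 = +1.
v=∞: 385 > 0 and -546 < 0  ⇒  (a,b)_∞ = +1.
v=7: a=7^1·(≡5), b=7^5·(≡3) mod 7; (5|7)=-1, (3|7)=-1; (−1)^{1·5·3}·(-1)^5·(-1)^1 = -1.
v=13: a=13^2·(≡6), b=13^5·(≡4) mod 13; (6|13)=-1, (4|13)=+1; (−1)^{2·5·6}·(-1)^5·(+1)^2 = -1.
v=5: a=5^1·(≡3), b=5^2·(≡4) mod 5; (3|5)=-1, (4|5)=+1; (−1)^{1·2·2}·(-1)^2·(+1)^1 = +1.
v=2: v_2(a)=6, v_2(b)=17; units ≡ 1, 7 (mod 8); ε·ε+αω+βω = 0·1+6·0+17·0 ≡ 0  ⇒  (a,b)_2 = +1.
v=3: a=3^2·(≡1), b=3^-3·(≡1) mod 3; (1|3)=+1, (1|3)=+1; (−1)^{2·-3·1}·(+1)^-3·(+1)^2 = +1.
(385, -546 / ℚ) ramifies at {7, 13}: a division algebra.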